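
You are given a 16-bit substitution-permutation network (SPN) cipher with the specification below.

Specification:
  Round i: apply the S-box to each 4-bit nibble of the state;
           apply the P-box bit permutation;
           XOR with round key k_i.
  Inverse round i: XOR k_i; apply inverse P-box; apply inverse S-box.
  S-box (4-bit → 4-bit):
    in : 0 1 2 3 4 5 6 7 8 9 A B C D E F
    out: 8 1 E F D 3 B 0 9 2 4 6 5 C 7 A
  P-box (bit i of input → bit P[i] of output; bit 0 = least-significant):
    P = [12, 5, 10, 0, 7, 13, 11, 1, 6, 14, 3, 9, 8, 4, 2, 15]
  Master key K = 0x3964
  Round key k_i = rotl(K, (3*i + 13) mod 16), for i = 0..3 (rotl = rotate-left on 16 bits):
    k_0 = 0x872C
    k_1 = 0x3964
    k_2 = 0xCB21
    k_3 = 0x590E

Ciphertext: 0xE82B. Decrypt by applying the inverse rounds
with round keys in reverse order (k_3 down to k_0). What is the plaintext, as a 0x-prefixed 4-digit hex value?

s_0 = ciphertext = 0xE82B
s_1 = InvRound(s_0, k_3) = 0x4796
s_2 = InvRound(s_1, k_2) = 0x2742
s_3 = InvRound(s_2, k_1) = 0xA0DE
s_4 = InvRound(s_3, k_0) = 0x586B

0x586B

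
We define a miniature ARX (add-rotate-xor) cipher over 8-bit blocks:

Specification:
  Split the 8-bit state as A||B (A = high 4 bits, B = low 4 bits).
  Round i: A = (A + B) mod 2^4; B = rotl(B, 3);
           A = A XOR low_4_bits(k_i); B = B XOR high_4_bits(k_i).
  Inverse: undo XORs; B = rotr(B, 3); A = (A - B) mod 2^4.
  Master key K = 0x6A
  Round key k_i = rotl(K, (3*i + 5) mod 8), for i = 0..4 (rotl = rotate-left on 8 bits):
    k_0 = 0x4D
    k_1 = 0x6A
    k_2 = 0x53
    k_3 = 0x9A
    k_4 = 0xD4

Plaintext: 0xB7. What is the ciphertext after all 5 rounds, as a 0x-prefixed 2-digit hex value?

0x67

s_0 = plaintext = 0xB7
s_1 = Round(s_0, k_0) = 0xFF
s_2 = Round(s_1, k_1) = 0x49
s_3 = Round(s_2, k_2) = 0xE9
s_4 = Round(s_3, k_3) = 0xD5
s_5 = Round(s_4, k_4) = 0x67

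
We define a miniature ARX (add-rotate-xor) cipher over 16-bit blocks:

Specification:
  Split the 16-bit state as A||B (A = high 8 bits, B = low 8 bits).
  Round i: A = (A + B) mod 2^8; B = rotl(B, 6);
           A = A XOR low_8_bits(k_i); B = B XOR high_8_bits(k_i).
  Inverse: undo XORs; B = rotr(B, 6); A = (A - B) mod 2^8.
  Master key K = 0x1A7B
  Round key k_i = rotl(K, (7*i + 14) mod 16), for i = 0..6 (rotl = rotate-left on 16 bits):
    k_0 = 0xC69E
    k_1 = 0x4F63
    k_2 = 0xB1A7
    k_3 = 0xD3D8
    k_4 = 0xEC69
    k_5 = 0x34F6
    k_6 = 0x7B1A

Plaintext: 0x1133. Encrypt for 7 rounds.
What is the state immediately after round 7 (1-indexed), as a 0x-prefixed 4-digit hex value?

0x4E35

s_0 = plaintext = 0x1133
s_1 = Round(s_0, k_0) = 0xDA0A
s_2 = Round(s_1, k_1) = 0x87CD
s_3 = Round(s_2, k_2) = 0xF3C2
s_4 = Round(s_3, k_3) = 0x6D63
s_5 = Round(s_4, k_4) = 0xB934
s_6 = Round(s_5, k_5) = 0x1B39
s_7 = Round(s_6, k_6) = 0x4E35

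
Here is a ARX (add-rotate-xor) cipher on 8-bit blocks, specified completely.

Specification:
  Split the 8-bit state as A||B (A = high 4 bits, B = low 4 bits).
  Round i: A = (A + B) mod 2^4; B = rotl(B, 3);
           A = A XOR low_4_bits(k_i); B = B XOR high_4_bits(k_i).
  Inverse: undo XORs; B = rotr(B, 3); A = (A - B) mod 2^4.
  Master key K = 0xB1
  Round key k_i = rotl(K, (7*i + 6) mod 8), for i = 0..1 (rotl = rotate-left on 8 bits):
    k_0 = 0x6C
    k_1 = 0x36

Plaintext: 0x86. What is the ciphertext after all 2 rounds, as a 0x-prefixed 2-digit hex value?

0x19

s_0 = plaintext = 0x86
s_1 = Round(s_0, k_0) = 0x25
s_2 = Round(s_1, k_1) = 0x19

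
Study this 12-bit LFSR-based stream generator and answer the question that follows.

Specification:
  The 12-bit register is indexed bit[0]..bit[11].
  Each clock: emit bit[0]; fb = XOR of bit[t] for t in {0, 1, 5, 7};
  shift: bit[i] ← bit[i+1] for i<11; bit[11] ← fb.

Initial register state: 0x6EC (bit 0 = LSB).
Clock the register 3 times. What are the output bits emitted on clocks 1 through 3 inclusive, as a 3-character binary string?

reg_0 = 0x6EC
clock 1: out=0, reg = 0x376
clock 2: out=0, reg = 0x1BB
clock 3: out=1, reg = 0x0DD

001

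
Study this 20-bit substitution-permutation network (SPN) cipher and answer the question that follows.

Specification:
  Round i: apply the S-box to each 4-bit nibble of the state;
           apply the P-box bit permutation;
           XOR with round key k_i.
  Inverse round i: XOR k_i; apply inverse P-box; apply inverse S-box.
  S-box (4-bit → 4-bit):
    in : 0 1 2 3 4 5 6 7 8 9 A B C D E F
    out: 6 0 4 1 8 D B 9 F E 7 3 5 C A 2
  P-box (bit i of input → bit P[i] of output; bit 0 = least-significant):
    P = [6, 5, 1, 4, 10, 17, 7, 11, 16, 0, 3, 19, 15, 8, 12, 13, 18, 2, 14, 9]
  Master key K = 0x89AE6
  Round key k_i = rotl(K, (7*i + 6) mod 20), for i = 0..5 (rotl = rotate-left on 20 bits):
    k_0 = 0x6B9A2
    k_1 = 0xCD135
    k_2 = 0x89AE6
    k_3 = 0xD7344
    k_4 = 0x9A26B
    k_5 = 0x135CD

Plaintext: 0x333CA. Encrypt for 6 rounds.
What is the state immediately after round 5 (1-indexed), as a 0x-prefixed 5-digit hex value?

s_0 = plaintext = 0x333CA
s_1 = Round(s_0, k_0) = 0x33D40
s_2 = Round(s_1, k_1) = 0x0591F
s_3 = Round(s_2, k_2) = 0x06ACB
s_4 = Round(s_3, k_3) = 0xC96A9
s_5 = Round(s_4, k_4) = 0x6D7D8
s_6 = Round(s_5, k_5) = 0xC0F3B

0x6D7D8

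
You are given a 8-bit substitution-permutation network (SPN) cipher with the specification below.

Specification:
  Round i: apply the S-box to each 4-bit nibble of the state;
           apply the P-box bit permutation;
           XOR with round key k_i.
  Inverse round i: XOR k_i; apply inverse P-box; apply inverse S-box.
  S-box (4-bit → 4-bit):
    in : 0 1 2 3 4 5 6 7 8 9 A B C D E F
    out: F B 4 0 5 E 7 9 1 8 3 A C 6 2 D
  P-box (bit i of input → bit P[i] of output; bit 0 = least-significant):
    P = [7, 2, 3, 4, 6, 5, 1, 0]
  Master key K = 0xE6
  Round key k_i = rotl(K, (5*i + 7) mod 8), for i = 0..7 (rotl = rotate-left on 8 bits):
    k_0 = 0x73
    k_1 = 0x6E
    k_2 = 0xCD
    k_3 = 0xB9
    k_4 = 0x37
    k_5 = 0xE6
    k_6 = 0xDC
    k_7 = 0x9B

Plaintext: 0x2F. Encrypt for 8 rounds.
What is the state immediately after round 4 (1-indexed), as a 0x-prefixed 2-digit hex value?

s_0 = plaintext = 0x2F
s_1 = Round(s_0, k_0) = 0xE9
s_2 = Round(s_1, k_1) = 0x5E
s_3 = Round(s_2, k_2) = 0xEA
s_4 = Round(s_3, k_3) = 0x1D
s_5 = Round(s_4, k_4) = 0x5A
s_6 = Round(s_5, k_5) = 0x41
s_7 = Round(s_6, k_6) = 0x0A
s_8 = Round(s_7, k_7) = 0x7C

0x1D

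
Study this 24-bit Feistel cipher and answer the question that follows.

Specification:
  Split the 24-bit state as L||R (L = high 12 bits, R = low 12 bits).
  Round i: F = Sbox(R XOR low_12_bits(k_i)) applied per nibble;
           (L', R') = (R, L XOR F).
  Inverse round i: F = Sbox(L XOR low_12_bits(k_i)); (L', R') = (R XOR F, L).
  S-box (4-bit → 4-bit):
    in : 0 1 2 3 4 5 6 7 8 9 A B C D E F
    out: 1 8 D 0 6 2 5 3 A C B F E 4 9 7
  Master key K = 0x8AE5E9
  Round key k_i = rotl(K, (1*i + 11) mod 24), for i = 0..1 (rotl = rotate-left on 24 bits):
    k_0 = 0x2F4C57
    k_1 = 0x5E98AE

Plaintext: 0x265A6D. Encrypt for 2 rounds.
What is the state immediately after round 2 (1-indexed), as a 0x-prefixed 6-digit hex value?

0x76ED8C

s_0 = plaintext = 0x265A6D
s_1 = Round(s_0, k_0) = 0xA6D76E
s_2 = Round(s_1, k_1) = 0x76ED8C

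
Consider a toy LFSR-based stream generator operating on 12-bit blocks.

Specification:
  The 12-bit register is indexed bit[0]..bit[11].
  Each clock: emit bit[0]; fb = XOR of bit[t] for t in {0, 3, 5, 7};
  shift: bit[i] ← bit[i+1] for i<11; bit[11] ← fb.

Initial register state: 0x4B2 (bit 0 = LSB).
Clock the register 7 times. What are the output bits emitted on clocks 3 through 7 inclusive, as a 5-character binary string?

reg_0 = 0x4B2
clock 1: out=0, reg = 0x259
clock 2: out=1, reg = 0x12C
clock 3: out=0, reg = 0x096
clock 4: out=0, reg = 0x84B
clock 5: out=1, reg = 0x425
clock 6: out=1, reg = 0x212
clock 7: out=0, reg = 0x109

00110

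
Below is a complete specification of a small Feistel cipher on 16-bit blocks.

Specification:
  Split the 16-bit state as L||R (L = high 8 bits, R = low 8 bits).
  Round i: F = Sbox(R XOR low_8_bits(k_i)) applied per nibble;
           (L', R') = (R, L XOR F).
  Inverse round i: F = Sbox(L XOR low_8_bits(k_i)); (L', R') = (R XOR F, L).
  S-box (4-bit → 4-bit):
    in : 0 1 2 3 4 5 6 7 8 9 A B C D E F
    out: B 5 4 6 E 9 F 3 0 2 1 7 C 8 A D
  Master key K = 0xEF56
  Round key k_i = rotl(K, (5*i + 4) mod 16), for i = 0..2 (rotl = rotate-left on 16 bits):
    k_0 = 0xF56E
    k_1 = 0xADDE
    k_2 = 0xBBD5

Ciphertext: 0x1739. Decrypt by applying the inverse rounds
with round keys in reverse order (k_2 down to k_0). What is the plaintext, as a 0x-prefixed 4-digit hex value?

s_0 = ciphertext = 0x1739
s_1 = InvRound(s_0, k_2) = 0xFD17
s_2 = InvRound(s_1, k_1) = 0x51FD
s_3 = InvRound(s_2, k_0) = 0x9051

0x9051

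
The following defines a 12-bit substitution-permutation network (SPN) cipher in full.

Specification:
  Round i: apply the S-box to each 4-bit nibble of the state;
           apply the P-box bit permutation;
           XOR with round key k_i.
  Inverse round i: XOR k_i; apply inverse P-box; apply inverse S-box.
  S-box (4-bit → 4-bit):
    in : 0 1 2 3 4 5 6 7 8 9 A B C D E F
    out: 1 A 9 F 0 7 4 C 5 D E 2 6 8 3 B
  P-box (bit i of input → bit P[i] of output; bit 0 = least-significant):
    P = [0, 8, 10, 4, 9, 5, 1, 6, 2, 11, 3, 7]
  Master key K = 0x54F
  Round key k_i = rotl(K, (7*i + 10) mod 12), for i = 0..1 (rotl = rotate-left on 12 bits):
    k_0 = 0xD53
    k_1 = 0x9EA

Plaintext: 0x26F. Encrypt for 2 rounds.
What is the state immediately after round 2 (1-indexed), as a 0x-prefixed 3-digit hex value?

s_0 = plaintext = 0x26F
s_1 = Round(s_0, k_0) = 0xCC4
s_2 = Round(s_1, k_1) = 0x1C0

0x1C0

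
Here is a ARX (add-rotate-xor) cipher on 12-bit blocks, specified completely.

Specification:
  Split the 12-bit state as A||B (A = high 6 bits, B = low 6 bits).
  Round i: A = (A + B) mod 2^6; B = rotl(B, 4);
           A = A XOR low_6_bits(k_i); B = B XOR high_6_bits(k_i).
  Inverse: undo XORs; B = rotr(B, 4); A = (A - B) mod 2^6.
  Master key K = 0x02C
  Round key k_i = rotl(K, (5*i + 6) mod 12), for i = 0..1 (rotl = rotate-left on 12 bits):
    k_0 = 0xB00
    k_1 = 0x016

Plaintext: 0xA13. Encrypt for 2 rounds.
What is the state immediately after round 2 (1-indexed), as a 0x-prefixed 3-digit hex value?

s_0 = plaintext = 0xA13
s_1 = Round(s_0, k_0) = 0xED8
s_2 = Round(s_1, k_1) = 0x146

0x146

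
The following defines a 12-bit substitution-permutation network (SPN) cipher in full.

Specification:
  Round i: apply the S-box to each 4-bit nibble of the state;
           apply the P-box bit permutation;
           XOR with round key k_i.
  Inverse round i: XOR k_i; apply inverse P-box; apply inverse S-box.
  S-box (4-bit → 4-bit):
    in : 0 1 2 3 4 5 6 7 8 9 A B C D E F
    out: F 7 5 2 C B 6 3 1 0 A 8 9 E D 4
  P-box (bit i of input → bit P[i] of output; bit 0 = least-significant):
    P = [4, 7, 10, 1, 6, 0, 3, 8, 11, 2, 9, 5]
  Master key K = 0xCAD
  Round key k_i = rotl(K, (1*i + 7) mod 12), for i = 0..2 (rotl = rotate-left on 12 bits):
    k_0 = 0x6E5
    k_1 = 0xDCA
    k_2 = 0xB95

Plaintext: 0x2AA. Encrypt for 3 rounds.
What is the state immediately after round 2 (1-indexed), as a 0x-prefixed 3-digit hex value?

0xB67

s_0 = plaintext = 0x2AA
s_1 = Round(s_0, k_0) = 0xD66
s_2 = Round(s_1, k_1) = 0xB67
s_3 = Round(s_2, k_2) = 0xB2C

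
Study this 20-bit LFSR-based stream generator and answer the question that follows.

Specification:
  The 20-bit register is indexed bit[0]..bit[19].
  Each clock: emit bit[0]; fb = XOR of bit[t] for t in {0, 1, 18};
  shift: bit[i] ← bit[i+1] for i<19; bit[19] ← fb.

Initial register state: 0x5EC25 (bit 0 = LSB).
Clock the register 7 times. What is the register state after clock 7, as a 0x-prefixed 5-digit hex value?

0x1CBD8

reg_0 = 0x5EC25
clock 1: out=1, reg = 0x2F612
clock 2: out=0, reg = 0x97B09
clock 3: out=1, reg = 0xCBD84
clock 4: out=0, reg = 0xE5EC2
clock 5: out=0, reg = 0x72F61
clock 6: out=1, reg = 0x397B0
clock 7: out=0, reg = 0x1CBD8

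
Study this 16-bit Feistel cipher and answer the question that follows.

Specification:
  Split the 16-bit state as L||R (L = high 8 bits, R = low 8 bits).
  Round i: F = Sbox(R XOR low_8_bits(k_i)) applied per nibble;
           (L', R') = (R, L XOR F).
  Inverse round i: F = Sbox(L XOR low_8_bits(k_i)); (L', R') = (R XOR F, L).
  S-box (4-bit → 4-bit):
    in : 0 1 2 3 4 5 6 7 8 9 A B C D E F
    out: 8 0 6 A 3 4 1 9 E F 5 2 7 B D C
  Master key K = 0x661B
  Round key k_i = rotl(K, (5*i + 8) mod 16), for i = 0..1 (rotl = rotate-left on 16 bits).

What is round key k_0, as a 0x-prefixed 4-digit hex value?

K = 0x661B
k_0 = rotl(K, (5*0+8) mod 16) = rotl(K, 8) = 0x1B66

0x1B66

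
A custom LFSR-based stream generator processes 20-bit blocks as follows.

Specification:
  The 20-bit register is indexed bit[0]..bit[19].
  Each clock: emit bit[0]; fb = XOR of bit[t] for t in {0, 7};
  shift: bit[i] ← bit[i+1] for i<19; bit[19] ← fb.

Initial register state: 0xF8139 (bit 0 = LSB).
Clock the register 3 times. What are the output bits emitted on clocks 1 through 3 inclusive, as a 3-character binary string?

100

reg_0 = 0xF8139
clock 1: out=1, reg = 0xFC09C
clock 2: out=0, reg = 0xFE04E
clock 3: out=0, reg = 0x7F027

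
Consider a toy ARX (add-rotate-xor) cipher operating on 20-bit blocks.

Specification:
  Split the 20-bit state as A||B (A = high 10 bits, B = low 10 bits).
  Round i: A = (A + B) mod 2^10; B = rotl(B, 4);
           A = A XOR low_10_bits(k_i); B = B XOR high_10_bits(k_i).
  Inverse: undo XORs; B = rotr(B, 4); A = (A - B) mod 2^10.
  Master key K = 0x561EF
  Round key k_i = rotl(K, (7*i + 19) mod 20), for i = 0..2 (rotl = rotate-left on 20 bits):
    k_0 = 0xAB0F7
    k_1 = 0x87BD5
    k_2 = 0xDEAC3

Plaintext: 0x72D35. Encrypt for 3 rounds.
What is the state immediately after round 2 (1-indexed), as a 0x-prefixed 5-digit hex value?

s_0 = plaintext = 0x72D35
s_1 = Round(s_0, k_0) = 0xFDDF8
s_2 = Round(s_1, k_1) = 0x8E999
s_3 = Round(s_2, k_2) = 0x442EC

0x8E999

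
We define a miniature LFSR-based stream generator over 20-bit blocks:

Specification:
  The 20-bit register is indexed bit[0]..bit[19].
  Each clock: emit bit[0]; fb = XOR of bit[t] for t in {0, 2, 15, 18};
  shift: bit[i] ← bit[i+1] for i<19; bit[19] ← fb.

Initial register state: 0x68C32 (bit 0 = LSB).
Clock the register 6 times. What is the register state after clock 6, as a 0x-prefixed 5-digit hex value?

reg_0 = 0x68C32
clock 1: out=0, reg = 0x34619
clock 2: out=1, reg = 0x9A30C
clock 3: out=0, reg = 0x4D186
clock 4: out=0, reg = 0xA68C3
clock 5: out=1, reg = 0xD3461
clock 6: out=1, reg = 0x69A30

0x69A30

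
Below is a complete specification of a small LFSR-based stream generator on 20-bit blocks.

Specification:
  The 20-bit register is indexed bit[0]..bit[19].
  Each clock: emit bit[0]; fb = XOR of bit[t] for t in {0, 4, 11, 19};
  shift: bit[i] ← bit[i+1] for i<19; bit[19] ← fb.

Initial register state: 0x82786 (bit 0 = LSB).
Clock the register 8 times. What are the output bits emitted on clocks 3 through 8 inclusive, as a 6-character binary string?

reg_0 = 0x82786
clock 1: out=0, reg = 0xC13C3
clock 2: out=1, reg = 0x609E1
clock 3: out=1, reg = 0x304F0
clock 4: out=0, reg = 0x98278
clock 5: out=0, reg = 0x4C13C
clock 6: out=0, reg = 0xA609E
clock 7: out=0, reg = 0x5304F
clock 8: out=1, reg = 0xA9827

100001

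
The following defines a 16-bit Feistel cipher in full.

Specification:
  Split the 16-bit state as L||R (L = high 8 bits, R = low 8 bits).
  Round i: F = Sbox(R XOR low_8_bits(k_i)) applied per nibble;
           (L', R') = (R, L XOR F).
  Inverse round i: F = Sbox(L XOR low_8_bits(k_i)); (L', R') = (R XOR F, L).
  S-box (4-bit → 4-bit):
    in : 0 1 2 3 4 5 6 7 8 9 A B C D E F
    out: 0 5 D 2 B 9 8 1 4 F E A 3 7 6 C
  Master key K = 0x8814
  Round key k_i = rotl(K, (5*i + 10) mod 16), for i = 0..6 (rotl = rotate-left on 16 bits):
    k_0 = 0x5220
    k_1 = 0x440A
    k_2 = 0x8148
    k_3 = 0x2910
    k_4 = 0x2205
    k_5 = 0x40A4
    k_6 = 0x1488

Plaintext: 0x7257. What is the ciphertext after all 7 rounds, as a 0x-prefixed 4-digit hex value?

0xA0BB

s_0 = plaintext = 0x7257
s_1 = Round(s_0, k_0) = 0x5763
s_2 = Round(s_1, k_1) = 0x63D8
s_3 = Round(s_2, k_2) = 0xD893
s_4 = Round(s_3, k_3) = 0x939A
s_5 = Round(s_4, k_4) = 0x9A6F
s_6 = Round(s_5, k_5) = 0x6FA0
s_7 = Round(s_6, k_6) = 0xA0BB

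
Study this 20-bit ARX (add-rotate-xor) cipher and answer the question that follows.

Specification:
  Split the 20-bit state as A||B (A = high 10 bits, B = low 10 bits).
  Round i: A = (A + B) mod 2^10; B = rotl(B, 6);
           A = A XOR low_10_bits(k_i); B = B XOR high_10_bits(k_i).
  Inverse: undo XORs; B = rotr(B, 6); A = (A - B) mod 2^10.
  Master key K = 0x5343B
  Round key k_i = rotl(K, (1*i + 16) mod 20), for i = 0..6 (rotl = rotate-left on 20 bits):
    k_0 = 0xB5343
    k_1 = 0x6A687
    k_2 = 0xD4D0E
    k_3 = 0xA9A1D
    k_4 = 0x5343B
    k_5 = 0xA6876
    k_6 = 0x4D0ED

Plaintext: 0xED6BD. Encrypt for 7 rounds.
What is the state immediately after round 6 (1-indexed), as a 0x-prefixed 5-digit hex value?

0x3BBA9

s_0 = plaintext = 0xED6BD
s_1 = Round(s_0, k_0) = 0x4C5BF
s_2 = Round(s_1, k_1) = 0x1DE72
s_3 = Round(s_2, k_2) = 0xF9FF4
s_4 = Round(s_3, k_3) = 0x71B99
s_5 = Round(s_4, k_4) = 0x59334
s_6 = Round(s_5, k_5) = 0x3BBA9
s_7 = Round(s_6, k_6) = 0x1EB4E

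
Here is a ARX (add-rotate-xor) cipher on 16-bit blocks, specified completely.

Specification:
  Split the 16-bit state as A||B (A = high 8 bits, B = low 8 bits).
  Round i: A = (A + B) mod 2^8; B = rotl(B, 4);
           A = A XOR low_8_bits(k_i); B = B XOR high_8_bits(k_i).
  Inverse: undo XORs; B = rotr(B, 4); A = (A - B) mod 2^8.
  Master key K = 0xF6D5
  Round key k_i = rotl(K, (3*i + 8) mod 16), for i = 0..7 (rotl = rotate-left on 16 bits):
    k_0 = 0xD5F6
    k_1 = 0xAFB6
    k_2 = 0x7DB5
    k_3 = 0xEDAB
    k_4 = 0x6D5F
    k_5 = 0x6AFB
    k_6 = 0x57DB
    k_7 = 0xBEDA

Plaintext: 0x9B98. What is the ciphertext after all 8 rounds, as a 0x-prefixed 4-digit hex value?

s_0 = plaintext = 0x9B98
s_1 = Round(s_0, k_0) = 0xC55C
s_2 = Round(s_1, k_1) = 0x976A
s_3 = Round(s_2, k_2) = 0xB4DB
s_4 = Round(s_3, k_3) = 0x2450
s_5 = Round(s_4, k_4) = 0x2B68
s_6 = Round(s_5, k_5) = 0x68EC
s_7 = Round(s_6, k_6) = 0x8F99
s_8 = Round(s_7, k_7) = 0xF227

0xF227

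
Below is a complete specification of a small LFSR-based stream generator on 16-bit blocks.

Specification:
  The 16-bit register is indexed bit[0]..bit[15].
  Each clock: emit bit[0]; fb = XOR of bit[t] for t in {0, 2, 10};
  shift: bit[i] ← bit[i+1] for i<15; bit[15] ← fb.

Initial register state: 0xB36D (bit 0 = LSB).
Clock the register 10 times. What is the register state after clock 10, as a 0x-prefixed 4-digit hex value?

0x46AC

reg_0 = 0xB36D
clock 1: out=1, reg = 0x59B6
clock 2: out=0, reg = 0xACDB
clock 3: out=1, reg = 0x566D
clock 4: out=1, reg = 0xAB36
clock 5: out=0, reg = 0xD59B
clock 6: out=1, reg = 0x6ACD
clock 7: out=1, reg = 0x3566
clock 8: out=0, reg = 0x1AB3
clock 9: out=1, reg = 0x8D59
clock 10: out=1, reg = 0x46AC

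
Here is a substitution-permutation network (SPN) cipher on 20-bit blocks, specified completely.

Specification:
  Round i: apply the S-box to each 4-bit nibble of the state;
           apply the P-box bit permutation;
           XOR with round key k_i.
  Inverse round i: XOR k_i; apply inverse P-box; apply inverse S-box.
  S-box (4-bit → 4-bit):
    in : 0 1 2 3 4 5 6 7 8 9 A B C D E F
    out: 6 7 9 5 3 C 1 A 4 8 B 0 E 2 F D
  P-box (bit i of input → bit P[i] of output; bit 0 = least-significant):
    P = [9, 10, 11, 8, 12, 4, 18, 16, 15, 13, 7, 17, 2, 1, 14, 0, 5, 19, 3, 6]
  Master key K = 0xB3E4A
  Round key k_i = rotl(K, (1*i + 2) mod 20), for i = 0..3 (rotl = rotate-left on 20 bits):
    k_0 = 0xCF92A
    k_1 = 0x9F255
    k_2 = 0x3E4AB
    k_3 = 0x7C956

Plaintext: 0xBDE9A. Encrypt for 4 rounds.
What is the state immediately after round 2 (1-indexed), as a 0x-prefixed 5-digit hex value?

0xA0AAC

s_0 = plaintext = 0xBDE9A
s_1 = Round(s_0, k_0) = 0xF5EA8
s_2 = Round(s_1, k_1) = 0xA0AAC
s_3 = Round(s_2, k_2) = 0x819D9
s_4 = Round(s_3, k_3) = 0x58848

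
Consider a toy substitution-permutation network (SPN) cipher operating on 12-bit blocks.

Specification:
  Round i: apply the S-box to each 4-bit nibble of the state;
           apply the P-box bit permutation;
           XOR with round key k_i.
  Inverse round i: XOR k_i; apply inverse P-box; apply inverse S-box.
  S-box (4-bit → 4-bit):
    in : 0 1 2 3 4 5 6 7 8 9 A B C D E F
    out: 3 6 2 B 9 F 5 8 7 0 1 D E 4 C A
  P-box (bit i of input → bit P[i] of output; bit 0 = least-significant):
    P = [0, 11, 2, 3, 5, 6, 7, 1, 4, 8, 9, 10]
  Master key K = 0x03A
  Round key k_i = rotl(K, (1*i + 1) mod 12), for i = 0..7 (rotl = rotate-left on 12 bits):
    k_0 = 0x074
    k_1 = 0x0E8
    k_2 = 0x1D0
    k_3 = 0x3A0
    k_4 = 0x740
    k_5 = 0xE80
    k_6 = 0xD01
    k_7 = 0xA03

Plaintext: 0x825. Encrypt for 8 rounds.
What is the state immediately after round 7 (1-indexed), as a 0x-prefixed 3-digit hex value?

0xA15

s_0 = plaintext = 0x825
s_1 = Round(s_0, k_0) = 0xB29
s_2 = Round(s_1, k_1) = 0x6B8
s_3 = Round(s_2, k_2) = 0xB67
s_4 = Round(s_3, k_3) = 0x518
s_5 = Round(s_4, k_4) = 0x895
s_6 = Round(s_5, k_5) = 0x59D
s_7 = Round(s_6, k_6) = 0xA15
s_8 = Round(s_7, k_7) = 0x2DE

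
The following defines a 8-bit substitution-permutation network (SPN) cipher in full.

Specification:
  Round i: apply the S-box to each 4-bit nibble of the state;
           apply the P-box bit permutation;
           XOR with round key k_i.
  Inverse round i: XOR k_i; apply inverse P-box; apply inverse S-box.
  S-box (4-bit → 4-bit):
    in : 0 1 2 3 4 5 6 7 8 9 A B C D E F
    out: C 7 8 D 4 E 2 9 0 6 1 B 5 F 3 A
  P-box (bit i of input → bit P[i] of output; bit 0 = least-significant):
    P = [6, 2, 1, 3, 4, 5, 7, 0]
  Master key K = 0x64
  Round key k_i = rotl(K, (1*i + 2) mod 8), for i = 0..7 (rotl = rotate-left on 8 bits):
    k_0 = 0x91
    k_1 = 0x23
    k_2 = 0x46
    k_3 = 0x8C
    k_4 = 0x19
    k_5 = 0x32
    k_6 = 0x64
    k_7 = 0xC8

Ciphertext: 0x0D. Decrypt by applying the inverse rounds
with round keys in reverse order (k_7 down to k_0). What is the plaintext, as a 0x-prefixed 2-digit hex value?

s_0 = ciphertext = 0x0D
s_1 = InvRound(s_0, k_7) = 0x0E
s_2 = InvRound(s_1, k_6) = 0x63
s_3 = InvRound(s_2, k_5) = 0x7A
s_4 = InvRound(s_3, k_4) = 0xFC
s_5 = InvRound(s_4, k_3) = 0xEA
s_6 = InvRound(s_5, k_2) = 0x9F
s_7 = InvRound(s_6, k_1) = 0x1F
s_8 = InvRound(s_7, k_0) = 0x45

0x45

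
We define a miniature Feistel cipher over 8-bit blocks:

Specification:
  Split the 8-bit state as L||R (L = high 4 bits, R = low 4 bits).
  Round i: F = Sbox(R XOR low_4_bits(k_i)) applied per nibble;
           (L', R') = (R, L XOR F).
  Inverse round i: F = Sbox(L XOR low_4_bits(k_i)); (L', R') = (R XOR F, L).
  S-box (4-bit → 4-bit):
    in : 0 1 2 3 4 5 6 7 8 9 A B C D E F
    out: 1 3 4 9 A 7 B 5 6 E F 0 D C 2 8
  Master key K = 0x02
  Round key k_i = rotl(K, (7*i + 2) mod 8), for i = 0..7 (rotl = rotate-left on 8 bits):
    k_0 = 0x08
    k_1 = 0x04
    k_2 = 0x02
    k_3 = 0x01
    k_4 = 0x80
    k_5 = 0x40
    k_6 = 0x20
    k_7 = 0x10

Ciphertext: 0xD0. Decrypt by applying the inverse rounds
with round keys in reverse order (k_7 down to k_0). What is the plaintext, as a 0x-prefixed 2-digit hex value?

s_0 = ciphertext = 0xD0
s_1 = InvRound(s_0, k_7) = 0xCD
s_2 = InvRound(s_1, k_6) = 0x0C
s_3 = InvRound(s_2, k_5) = 0xD0
s_4 = InvRound(s_3, k_4) = 0xCD
s_5 = InvRound(s_4, k_3) = 0x1C
s_6 = InvRound(s_5, k_2) = 0x51
s_7 = InvRound(s_6, k_1) = 0x25
s_8 = InvRound(s_7, k_0) = 0xA2

0xA2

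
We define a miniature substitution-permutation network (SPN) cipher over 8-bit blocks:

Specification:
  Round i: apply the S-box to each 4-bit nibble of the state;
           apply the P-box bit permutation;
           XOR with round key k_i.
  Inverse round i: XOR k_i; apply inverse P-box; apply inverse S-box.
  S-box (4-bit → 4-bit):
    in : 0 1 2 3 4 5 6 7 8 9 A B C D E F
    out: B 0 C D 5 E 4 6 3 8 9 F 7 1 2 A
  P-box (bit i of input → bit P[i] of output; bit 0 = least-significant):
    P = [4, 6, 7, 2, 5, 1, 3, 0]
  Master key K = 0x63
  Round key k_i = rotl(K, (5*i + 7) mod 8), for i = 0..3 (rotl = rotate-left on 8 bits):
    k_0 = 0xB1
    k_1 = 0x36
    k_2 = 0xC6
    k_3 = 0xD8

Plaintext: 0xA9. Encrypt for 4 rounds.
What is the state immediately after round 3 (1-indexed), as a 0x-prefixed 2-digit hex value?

s_0 = plaintext = 0xA9
s_1 = Round(s_0, k_0) = 0x94
s_2 = Round(s_1, k_1) = 0xA7
s_3 = Round(s_2, k_2) = 0x27
s_4 = Round(s_3, k_3) = 0x11

0x27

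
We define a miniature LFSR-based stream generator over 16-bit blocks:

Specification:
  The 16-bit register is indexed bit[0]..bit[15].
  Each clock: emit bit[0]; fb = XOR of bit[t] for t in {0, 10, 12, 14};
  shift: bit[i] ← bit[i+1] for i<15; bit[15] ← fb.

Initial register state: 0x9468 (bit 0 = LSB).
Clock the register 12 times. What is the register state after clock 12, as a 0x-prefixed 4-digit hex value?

0xB5E9

reg_0 = 0x9468
clock 1: out=0, reg = 0x4A34
clock 2: out=0, reg = 0xA51A
clock 3: out=0, reg = 0xD28D
clock 4: out=1, reg = 0xE946
clock 5: out=0, reg = 0xF4A3
clock 6: out=1, reg = 0x7A51
clock 7: out=1, reg = 0xBD28
clock 8: out=0, reg = 0x5E94
clock 9: out=0, reg = 0xAF4A
clock 10: out=0, reg = 0xD7A5
clock 11: out=1, reg = 0x6BD2
clock 12: out=0, reg = 0xB5E9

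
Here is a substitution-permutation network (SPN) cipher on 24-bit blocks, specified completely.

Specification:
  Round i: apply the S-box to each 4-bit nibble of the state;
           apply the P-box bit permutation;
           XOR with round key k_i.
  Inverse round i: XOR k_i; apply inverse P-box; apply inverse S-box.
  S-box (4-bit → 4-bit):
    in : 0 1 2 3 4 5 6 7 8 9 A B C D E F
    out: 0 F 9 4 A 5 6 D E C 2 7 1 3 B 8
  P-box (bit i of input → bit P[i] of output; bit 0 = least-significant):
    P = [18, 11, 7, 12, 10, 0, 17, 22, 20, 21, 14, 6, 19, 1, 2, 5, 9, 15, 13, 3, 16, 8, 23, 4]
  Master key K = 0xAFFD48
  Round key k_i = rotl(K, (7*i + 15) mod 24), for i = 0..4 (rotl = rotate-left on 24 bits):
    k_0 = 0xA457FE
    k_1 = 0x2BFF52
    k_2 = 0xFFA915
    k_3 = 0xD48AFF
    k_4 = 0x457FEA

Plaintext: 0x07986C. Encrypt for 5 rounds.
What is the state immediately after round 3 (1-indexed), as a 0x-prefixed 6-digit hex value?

0xE3950B

s_0 = plaintext = 0x07986C
s_1 = Round(s_0, k_0) = 0x823593
s_2 = Round(s_1, k_1) = 0xF9BCCE
s_3 = Round(s_2, k_2) = 0xE3950B
s_4 = Round(s_3, k_3) = 0xC1E34B
s_5 = Round(s_4, k_4) = 0x089541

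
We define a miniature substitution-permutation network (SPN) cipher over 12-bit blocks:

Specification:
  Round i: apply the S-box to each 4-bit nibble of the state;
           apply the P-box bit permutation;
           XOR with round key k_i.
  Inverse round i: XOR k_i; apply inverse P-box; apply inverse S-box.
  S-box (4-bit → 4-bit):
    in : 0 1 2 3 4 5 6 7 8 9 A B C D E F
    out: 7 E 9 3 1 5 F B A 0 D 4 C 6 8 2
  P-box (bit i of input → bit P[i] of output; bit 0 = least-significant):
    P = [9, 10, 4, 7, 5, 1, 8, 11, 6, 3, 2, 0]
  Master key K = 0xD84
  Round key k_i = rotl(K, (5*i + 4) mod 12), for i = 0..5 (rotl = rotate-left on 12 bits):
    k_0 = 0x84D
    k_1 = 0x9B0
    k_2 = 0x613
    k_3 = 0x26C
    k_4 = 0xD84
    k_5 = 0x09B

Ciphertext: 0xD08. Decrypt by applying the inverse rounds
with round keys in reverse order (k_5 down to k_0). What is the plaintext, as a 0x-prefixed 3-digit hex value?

s_0 = ciphertext = 0xD08
s_1 = InvRound(s_0, k_5) = 0xE11
s_2 = InvRound(s_1, k_4) = 0xCBA
s_3 = InvRound(s_2, k_3) = 0x586
s_4 = InvRound(s_3, k_2) = 0xCBA
s_5 = InvRound(s_4, k_1) = 0xFDF
s_6 = InvRound(s_5, k_0) = 0x9D6

0x9D6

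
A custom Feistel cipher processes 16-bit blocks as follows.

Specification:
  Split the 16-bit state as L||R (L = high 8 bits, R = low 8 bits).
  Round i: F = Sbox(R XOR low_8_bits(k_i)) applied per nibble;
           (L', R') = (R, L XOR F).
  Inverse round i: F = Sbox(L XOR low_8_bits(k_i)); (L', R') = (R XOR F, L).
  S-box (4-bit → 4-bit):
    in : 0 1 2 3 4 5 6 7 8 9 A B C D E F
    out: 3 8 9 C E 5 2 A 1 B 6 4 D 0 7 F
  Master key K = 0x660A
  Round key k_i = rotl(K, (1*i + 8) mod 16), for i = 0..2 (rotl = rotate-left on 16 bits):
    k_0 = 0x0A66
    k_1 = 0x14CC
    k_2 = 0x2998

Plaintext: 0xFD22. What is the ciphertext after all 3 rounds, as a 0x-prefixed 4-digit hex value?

0x2D56

s_0 = plaintext = 0xFD22
s_1 = Round(s_0, k_0) = 0x2213
s_2 = Round(s_1, k_1) = 0x132D
s_3 = Round(s_2, k_2) = 0x2D56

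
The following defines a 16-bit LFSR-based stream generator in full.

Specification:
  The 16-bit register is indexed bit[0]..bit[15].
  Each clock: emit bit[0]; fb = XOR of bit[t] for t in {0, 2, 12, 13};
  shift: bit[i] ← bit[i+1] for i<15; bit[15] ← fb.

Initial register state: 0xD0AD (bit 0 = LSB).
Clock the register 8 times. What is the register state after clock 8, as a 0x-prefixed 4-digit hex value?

reg_0 = 0xD0AD
clock 1: out=1, reg = 0xE856
clock 2: out=0, reg = 0x742B
clock 3: out=1, reg = 0xBA15
clock 4: out=1, reg = 0x5D0A
clock 5: out=0, reg = 0xAE85
clock 6: out=1, reg = 0xD742
clock 7: out=0, reg = 0xEBA1
clock 8: out=1, reg = 0x75D0

0x75D0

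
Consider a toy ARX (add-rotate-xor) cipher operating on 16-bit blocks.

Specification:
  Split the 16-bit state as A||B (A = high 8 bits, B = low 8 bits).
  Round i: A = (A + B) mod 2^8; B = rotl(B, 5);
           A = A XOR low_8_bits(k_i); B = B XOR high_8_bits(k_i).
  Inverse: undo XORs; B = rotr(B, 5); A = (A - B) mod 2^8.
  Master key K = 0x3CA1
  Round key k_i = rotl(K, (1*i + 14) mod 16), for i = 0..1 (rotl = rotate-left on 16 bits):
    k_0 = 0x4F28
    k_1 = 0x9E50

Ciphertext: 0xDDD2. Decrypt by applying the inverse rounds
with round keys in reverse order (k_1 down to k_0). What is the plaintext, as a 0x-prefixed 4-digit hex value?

0x9A69

s_0 = ciphertext = 0xDDD2
s_1 = InvRound(s_0, k_1) = 0x2B62
s_2 = InvRound(s_1, k_0) = 0x9A69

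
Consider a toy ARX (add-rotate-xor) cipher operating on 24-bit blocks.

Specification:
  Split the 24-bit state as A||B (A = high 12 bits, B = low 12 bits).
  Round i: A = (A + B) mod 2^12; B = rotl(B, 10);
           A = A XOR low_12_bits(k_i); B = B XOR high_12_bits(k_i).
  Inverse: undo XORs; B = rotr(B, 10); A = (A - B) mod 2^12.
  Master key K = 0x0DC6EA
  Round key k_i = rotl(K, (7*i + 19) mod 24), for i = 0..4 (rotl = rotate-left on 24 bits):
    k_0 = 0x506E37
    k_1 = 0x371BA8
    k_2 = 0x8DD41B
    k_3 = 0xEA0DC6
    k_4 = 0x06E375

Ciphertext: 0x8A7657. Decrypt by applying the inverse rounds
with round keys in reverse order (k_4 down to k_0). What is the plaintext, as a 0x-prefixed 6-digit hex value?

0xD2A10D

s_0 = ciphertext = 0x8A7657
s_1 = InvRound(s_0, k_4) = 0x2ED8E5
s_2 = InvRound(s_1, k_3) = 0x616915
s_3 = InvRound(s_2, k_2) = 0xAED720
s_4 = InvRound(s_3, k_1) = 0x000145
s_5 = InvRound(s_4, k_0) = 0xD2A10D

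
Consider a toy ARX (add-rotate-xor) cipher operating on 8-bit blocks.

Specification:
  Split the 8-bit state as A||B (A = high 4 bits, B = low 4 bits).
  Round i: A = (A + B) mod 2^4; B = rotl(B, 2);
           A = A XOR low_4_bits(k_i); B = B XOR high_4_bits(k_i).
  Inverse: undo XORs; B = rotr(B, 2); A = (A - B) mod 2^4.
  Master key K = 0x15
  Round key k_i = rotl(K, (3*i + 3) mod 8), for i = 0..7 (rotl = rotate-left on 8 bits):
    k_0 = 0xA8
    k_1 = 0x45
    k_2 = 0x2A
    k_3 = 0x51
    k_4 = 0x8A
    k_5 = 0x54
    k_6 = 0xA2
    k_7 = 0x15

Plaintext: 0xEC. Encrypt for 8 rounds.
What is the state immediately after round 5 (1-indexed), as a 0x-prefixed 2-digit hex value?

s_0 = plaintext = 0xEC
s_1 = Round(s_0, k_0) = 0x29
s_2 = Round(s_1, k_1) = 0xE2
s_3 = Round(s_2, k_2) = 0xAA
s_4 = Round(s_3, k_3) = 0x5F
s_5 = Round(s_4, k_4) = 0xE7
s_6 = Round(s_5, k_5) = 0x18
s_7 = Round(s_6, k_6) = 0xB8
s_8 = Round(s_7, k_7) = 0x63

0xE7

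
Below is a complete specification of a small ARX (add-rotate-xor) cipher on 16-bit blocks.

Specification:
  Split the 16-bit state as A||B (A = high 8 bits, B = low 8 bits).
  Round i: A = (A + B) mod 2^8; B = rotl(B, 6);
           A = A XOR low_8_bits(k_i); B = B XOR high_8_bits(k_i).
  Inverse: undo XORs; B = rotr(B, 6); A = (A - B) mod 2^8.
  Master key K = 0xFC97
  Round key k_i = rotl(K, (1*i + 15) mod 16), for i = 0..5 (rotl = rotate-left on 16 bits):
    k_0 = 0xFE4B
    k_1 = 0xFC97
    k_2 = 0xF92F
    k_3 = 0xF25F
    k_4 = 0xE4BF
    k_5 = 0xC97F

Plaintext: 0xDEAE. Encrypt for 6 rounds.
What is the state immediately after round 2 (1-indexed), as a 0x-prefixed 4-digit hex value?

s_0 = plaintext = 0xDEAE
s_1 = Round(s_0, k_0) = 0xC755
s_2 = Round(s_1, k_1) = 0x8BA9
s_3 = Round(s_2, k_2) = 0x1B93
s_4 = Round(s_3, k_3) = 0xF116
s_5 = Round(s_4, k_4) = 0xB861
s_6 = Round(s_5, k_5) = 0x6691

0x8BA9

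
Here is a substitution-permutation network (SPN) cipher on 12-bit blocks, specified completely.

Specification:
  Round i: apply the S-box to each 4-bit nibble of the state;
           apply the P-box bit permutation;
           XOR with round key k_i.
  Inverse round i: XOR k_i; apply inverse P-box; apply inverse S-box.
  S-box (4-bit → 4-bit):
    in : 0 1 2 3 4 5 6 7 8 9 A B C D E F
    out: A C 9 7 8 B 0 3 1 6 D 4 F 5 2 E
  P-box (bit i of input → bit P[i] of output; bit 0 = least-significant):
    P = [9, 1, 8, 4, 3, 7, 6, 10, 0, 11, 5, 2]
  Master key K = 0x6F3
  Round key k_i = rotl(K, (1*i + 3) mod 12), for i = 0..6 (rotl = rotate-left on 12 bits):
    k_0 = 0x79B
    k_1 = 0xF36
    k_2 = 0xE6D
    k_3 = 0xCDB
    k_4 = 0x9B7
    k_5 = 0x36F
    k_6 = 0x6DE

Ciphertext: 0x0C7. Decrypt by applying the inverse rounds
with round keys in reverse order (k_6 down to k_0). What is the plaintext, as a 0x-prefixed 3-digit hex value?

0x07F

s_0 = ciphertext = 0x0C7
s_1 = InvRound(s_0, k_6) = 0x822
s_2 = InvRound(s_1, k_5) = 0x5DD
s_3 = InvRound(s_2, k_4) = 0x9AE
s_4 = InvRound(s_3, k_3) = 0xA11
s_5 = InvRound(s_4, k_2) = 0x1A4
s_6 = InvRound(s_5, k_1) = 0xE05
s_7 = InvRound(s_6, k_0) = 0x07F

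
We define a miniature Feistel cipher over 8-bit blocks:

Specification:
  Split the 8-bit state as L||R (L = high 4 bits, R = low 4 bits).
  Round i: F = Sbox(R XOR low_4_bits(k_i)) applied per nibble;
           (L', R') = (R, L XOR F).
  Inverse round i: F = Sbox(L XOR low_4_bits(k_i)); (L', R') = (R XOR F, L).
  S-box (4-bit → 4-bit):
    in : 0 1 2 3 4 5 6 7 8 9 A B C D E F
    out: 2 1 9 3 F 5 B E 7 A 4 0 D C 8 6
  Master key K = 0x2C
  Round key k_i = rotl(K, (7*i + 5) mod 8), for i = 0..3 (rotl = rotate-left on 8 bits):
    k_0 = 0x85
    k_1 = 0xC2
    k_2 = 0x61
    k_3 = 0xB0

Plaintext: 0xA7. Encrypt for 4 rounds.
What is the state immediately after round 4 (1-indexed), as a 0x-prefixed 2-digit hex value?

0xDA

s_0 = plaintext = 0xA7
s_1 = Round(s_0, k_0) = 0x73
s_2 = Round(s_1, k_1) = 0x36
s_3 = Round(s_2, k_2) = 0x6D
s_4 = Round(s_3, k_3) = 0xDA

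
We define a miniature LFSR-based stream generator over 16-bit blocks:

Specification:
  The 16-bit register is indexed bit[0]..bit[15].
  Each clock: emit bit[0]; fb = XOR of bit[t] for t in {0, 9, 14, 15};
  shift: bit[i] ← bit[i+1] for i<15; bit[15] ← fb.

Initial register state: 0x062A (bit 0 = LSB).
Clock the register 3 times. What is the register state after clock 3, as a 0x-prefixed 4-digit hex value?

0x60C5

reg_0 = 0x062A
clock 1: out=0, reg = 0x8315
clock 2: out=1, reg = 0xC18A
clock 3: out=0, reg = 0x60C5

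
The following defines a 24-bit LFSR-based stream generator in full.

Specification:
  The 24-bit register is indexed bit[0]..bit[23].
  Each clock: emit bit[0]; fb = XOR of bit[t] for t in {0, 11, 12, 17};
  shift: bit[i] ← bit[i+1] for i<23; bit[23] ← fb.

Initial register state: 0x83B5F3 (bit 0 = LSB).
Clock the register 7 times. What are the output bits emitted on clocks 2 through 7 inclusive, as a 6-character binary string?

reg_0 = 0x83B5F3
clock 1: out=1, reg = 0xC1DAF9
clock 2: out=1, reg = 0xE0ED7C
clock 3: out=0, reg = 0xF076BE
clock 4: out=0, reg = 0xF83B5F
clock 5: out=1, reg = 0xFC1DAF
clock 6: out=1, reg = 0xFE0ED7
clock 7: out=1, reg = 0xFF076B

100111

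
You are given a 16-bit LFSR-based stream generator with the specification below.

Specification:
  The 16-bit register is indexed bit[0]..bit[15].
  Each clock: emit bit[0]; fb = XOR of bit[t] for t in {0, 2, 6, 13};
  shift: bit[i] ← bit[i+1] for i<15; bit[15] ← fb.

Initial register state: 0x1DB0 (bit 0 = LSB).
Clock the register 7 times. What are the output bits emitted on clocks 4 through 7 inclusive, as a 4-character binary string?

reg_0 = 0x1DB0
clock 1: out=0, reg = 0x0ED8
clock 2: out=0, reg = 0x876C
clock 3: out=0, reg = 0x43B6
clock 4: out=0, reg = 0xA1DB
clock 5: out=1, reg = 0xD0ED
clock 6: out=1, reg = 0xE876
clock 7: out=0, reg = 0xF43B

0110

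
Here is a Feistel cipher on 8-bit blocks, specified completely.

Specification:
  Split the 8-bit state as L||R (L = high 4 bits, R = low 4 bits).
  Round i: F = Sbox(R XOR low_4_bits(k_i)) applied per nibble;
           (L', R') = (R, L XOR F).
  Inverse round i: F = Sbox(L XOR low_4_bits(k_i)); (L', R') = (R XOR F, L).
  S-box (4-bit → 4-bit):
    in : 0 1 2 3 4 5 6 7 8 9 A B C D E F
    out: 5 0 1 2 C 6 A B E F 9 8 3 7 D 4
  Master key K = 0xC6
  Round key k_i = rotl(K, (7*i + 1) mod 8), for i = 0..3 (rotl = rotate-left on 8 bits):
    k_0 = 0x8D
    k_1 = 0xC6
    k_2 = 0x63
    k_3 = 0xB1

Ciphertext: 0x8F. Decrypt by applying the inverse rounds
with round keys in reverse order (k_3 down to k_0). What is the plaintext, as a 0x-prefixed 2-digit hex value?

0x73

s_0 = ciphertext = 0x8F
s_1 = InvRound(s_0, k_3) = 0x08
s_2 = InvRound(s_1, k_2) = 0xA0
s_3 = InvRound(s_2, k_1) = 0x3A
s_4 = InvRound(s_3, k_0) = 0x73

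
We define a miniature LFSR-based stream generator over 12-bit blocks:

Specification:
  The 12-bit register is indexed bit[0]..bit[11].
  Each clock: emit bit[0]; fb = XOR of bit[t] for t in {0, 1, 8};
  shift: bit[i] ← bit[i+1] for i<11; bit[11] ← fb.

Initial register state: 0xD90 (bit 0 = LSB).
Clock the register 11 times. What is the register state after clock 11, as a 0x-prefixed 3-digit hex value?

reg_0 = 0xD90
clock 1: out=0, reg = 0xEC8
clock 2: out=0, reg = 0x764
clock 3: out=0, reg = 0xBB2
clock 4: out=0, reg = 0x5D9
clock 5: out=1, reg = 0x2EC
clock 6: out=0, reg = 0x176
clock 7: out=0, reg = 0x0BB
clock 8: out=1, reg = 0x05D
clock 9: out=1, reg = 0x82E
clock 10: out=0, reg = 0xC17
clock 11: out=1, reg = 0x60B

0x60B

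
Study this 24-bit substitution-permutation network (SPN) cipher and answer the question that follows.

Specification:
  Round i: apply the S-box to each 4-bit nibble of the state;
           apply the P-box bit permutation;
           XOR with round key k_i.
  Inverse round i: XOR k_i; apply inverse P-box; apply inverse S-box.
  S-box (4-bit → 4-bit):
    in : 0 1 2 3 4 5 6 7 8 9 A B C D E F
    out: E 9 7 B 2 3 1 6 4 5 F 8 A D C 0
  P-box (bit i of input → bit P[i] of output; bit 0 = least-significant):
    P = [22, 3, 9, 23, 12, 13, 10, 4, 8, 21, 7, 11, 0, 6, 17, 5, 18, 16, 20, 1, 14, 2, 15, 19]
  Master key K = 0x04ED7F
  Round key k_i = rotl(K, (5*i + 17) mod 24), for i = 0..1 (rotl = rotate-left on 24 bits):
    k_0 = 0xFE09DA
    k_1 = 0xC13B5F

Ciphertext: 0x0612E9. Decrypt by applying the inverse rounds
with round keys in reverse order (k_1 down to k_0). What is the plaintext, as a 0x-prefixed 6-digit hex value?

0xDA640C

s_0 = ciphertext = 0x0612E9
s_1 = InvRound(s_0, k_1) = 0x43EDC1
s_2 = InvRound(s_1, k_0) = 0xDA640C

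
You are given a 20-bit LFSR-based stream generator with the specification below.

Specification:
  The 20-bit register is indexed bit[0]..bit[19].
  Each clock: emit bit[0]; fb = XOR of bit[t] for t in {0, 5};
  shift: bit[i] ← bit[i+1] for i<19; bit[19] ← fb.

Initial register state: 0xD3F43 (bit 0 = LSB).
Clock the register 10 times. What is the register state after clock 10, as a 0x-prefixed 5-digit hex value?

reg_0 = 0xD3F43
clock 1: out=1, reg = 0xE9FA1
clock 2: out=1, reg = 0x74FD0
clock 3: out=0, reg = 0x3A7E8
clock 4: out=0, reg = 0x9D3F4
clock 5: out=0, reg = 0xCE9FA
clock 6: out=0, reg = 0xE74FD
clock 7: out=1, reg = 0x73A7E
clock 8: out=0, reg = 0xB9D3F
clock 9: out=1, reg = 0x5CE9F
clock 10: out=1, reg = 0xAE74F

0xAE74F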